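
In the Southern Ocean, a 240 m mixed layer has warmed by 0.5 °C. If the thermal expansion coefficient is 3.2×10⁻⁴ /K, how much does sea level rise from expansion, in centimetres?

Δh = αΔT·H = 3.2×10⁻⁴ × 0.5 × 240 = 0.03840 m

3.8 cm of thermosteric rise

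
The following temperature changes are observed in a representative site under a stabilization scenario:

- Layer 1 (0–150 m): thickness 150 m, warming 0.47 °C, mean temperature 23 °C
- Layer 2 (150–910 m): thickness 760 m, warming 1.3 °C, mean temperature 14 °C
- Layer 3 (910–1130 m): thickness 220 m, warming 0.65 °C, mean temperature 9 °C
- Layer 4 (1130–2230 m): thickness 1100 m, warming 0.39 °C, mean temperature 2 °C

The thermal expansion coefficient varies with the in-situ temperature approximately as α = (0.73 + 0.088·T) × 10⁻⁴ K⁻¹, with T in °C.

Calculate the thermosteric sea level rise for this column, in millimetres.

about 274 mm

Layer 1: α = (0.73 + 0.088×23)×10⁻⁴ = 2.754×10⁻⁴ K⁻¹
Layer 2: α = (0.73 + 0.088×14)×10⁻⁴ = 1.962×10⁻⁴ K⁻¹
Layer 3: α = (0.73 + 0.088×9)×10⁻⁴ = 1.522×10⁻⁴ K⁻¹
Layer 4: α = (0.73 + 0.088×2)×10⁻⁴ = 0.906×10⁻⁴ K⁻¹
Layer 1: 0.47 × 150 × 2.754×10⁻⁴ = 0.0194157 m
150–910 m: 760 × 1.3 × 1.962×10⁻⁴ = 0.1938456 m
910–1130 m: 220 × 0.65 × 1.522×10⁻⁴ = 0.0217646 m
1100 × 0.906×10⁻⁴ × 0.39 = 0.0388674 m
Δh = 0.0194157 + 0.1938456 + 0.0217646 + 0.0388674 = 0.2738933 m ≈ 274 mm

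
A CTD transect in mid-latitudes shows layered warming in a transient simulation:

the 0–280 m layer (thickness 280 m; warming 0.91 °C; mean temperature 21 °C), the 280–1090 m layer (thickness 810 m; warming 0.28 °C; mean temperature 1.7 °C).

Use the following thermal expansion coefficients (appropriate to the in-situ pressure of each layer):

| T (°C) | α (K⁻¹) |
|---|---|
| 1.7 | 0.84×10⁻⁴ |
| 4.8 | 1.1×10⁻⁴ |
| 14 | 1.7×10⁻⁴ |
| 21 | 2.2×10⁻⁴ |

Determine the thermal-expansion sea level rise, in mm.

75.1 mm

Layer 1 at 21 °C → α = 2.2×10⁻⁴ K⁻¹
Layer 2 at 1.7 °C → α = 0.84×10⁻⁴ K⁻¹
Layer 1: 0.91 × 2.2×10⁻⁴ × 280 = 0.056056 m
Layer 2: 0.28 × 810 × 0.84×10⁻⁴ = 0.0190512 m
Δh = 0.056056 + 0.0190512 = 0.0751072 m ≈ 75.1 mm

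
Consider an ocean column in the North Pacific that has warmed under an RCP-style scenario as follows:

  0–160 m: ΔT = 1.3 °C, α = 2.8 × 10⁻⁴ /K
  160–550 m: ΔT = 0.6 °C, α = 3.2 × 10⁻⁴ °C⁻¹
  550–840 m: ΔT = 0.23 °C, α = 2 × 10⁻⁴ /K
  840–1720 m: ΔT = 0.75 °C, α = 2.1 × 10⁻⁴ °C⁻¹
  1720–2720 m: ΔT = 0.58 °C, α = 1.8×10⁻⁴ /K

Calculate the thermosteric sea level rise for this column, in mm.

Δh = 389 mm

0–160 m: 2.8×10⁻⁴ × 1.3 × 160 = 0.05824 m
3.2×10⁻⁴ × 0.6 × 390 = 0.07488 m
Layer 3: 290 × 2×10⁻⁴ × 0.23 = 0.01334 m
840–1720 m: 0.75 × 2.1×10⁻⁴ × 880 = 0.13860 m
0.58 × 1.8×10⁻⁴ × 1000 = 0.10440 m
Δh = 0.05824 + 0.07488 + 0.01334 + 0.13860 + 0.10440 = 0.38946 m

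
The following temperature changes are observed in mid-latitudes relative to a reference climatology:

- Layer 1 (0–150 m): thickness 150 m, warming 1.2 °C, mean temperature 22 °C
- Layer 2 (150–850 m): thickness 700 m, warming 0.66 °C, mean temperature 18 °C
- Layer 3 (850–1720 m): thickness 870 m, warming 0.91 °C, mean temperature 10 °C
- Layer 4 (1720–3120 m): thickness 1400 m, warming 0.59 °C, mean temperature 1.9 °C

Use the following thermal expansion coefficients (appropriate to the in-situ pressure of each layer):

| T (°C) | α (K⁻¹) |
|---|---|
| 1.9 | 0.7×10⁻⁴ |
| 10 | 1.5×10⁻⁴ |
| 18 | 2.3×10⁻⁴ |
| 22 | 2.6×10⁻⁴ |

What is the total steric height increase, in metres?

Δh ≈ 0.330 m

Layer 1 at 22 °C → α = 2.6×10⁻⁴ K⁻¹
Layer 2 at 18 °C → α = 2.3×10⁻⁴ K⁻¹
Layer 3 at 10 °C → α = 1.5×10⁻⁴ K⁻¹
Layer 4 at 1.9 °C → α = 0.7×10⁻⁴ K⁻¹
Layer 1: 150 × 1.2 × 2.6×10⁻⁴ = 0.04680 m
150–850 m: 2.3×10⁻⁴ × 700 × 0.66 = 0.10626 m
850–1720 m: 1.5×10⁻⁴ × 0.91 × 870 = 0.118755 m
0.59 × 0.7×10⁻⁴ × 1400 = 0.05782 m
Δh = 0.04680 + 0.10626 + 0.118755 + 0.05782 = 0.329635 m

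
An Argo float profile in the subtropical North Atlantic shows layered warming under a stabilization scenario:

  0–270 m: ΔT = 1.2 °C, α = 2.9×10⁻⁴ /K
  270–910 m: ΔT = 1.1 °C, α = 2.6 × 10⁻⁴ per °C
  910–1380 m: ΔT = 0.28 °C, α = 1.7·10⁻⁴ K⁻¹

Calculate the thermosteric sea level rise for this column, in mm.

about 299 mm

0–270 m: 1.2 × 2.9×10⁻⁴ × 270 = 0.09396 m
270–910 m: 1.1 × 640 × 2.6×10⁻⁴ = 0.18304 m
470 × 0.28 × 1.7×10⁻⁴ = 0.022372 m
Δh = 0.09396 + 0.18304 + 0.022372 = 0.299372 m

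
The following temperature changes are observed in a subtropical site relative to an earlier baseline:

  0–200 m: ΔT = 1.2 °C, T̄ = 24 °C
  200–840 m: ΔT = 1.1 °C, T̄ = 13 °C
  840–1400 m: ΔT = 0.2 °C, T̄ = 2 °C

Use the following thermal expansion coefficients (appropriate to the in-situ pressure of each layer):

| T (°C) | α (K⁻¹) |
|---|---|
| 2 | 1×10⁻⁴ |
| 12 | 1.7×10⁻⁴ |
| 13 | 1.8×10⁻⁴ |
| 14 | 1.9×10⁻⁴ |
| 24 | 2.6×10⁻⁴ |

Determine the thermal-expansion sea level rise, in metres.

Layer 1 at 24 °C → α = 2.6×10⁻⁴ K⁻¹
Layer 2 at 13 °C → α = 1.8×10⁻⁴ K⁻¹
Layer 3 at 2 °C → α = 1×10⁻⁴ K⁻¹
0–200 m: 2.6×10⁻⁴ × 1.2 × 200 = 0.06240 m
200–840 m: 1.8×10⁻⁴ × 1.1 × 640 = 0.12672 m
Layer 3: 560 × 0.2 × 1×10⁻⁴ = 0.01120 m
Δh = 0.06240 + 0.12672 + 0.01120 = 0.20032 m

0.200 m of thermosteric rise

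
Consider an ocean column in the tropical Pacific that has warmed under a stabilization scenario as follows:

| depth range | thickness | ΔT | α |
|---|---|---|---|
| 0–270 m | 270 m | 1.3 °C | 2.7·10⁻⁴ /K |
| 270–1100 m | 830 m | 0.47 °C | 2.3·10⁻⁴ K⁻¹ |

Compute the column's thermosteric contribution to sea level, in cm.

0–270 m: 2.7×10⁻⁴ × 1.3 × 270 = 0.09477 m
270–1100 m: 0.47 × 830 × 2.3×10⁻⁴ = 0.089723 m
Δh = 0.09477 + 0.089723 = 0.184493 m

Δh ≈ 18 cm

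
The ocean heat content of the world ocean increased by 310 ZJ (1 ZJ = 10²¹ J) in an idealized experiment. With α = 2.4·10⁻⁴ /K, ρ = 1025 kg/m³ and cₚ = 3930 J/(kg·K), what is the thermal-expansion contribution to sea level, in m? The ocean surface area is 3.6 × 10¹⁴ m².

Per unit area: Q = 310×10²¹ / (3.6×10¹⁴) ≈ 8.611×10⁸ J/m²
Δh = αQ/(ρcₚ) = 2.4×10⁻⁴ × 8.611×10⁸ / (1025 × 3930) ≈ 0.051304 m

Δh = 0.0513 m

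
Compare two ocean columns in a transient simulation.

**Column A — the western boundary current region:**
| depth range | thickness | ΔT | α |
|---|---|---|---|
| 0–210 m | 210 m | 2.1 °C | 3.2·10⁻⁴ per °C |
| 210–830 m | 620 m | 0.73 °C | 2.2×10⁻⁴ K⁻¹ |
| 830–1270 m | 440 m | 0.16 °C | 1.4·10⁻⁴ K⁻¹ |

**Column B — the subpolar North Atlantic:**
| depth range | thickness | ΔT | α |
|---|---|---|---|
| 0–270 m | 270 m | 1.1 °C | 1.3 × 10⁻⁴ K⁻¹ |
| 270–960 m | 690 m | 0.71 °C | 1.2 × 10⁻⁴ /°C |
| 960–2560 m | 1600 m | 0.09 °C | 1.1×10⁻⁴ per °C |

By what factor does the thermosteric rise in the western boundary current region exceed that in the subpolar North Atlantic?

A Layer 1: 210 × 2.1 × 3.2×10⁻⁴ = 0.14112 m
A 210–830 m: 2.2×10⁻⁴ × 620 × 0.73 = 0.099572 m
A Layer 3: 1.4×10⁻⁴ × 0.16 × 440 = 0.009856 m
A total: 0.250548 m
B Layer 1: 1.3×10⁻⁴ × 270 × 1.1 = 0.03861 m
B Layer 2: 690 × 1.2×10⁻⁴ × 0.71 = 0.058788 m
B 960–2560 m: 0.09 × 1.1×10⁻⁴ × 1600 = 0.01584 m
B total: 0.113238 m
Ratio: 0.250548 / 0.113238 ≈ 2.213

a factor of 2.21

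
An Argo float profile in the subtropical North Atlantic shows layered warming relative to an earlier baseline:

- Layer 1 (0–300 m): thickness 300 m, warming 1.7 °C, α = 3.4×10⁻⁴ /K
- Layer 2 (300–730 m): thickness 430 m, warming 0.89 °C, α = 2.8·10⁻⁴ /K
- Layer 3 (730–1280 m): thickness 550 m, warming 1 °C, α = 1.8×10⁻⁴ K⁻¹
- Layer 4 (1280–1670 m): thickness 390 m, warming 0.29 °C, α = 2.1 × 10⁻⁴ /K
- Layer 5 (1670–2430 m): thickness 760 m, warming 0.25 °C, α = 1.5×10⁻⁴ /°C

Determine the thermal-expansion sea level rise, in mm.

Δh ≈ 432 mm

Layer 1: 300 × 3.4×10⁻⁴ × 1.7 = 0.17340 m
0.89 × 430 × 2.8×10⁻⁴ = 0.107156 m
Layer 3: 1 × 1.8×10⁻⁴ × 550 = 0.09900 m
0.29 × 2.1×10⁻⁴ × 390 = 0.023751 m
Layer 5: 0.25 × 1.5×10⁻⁴ × 760 = 0.02850 m
Δh = 0.17340 + 0.107156 + 0.09900 + 0.023751 + 0.02850 = 0.431807 m ≈ 432 mm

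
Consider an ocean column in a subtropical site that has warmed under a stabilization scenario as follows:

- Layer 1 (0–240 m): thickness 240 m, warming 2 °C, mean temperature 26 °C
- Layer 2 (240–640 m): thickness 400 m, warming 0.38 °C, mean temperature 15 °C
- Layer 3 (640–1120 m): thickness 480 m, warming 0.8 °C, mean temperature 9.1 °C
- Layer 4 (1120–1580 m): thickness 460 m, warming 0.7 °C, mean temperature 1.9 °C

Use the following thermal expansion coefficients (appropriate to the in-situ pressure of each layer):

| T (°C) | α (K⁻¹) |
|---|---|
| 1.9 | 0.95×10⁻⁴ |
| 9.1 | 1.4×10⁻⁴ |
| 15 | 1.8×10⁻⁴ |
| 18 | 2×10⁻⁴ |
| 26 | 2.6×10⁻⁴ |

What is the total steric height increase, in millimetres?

240 mm

Layer 1 at 26 °C → α = 2.6×10⁻⁴ K⁻¹
Layer 2 at 15 °C → α = 1.8×10⁻⁴ K⁻¹
Layer 3 at 9.1 °C → α = 1.4×10⁻⁴ K⁻¹
Layer 4 at 1.9 °C → α = 0.95×10⁻⁴ K⁻¹
Layer 1: 2 × 240 × 2.6×10⁻⁴ = 0.12480 m
Layer 2: 0.38 × 400 × 1.8×10⁻⁴ = 0.02736 m
640–1120 m: 480 × 0.8 × 1.4×10⁻⁴ = 0.05376 m
1120–1580 m: 460 × 0.7 × 0.95×10⁻⁴ = 0.03059 m
Δh = 0.12480 + 0.02736 + 0.05376 + 0.03059 = 0.23651 m ≈ 240 mm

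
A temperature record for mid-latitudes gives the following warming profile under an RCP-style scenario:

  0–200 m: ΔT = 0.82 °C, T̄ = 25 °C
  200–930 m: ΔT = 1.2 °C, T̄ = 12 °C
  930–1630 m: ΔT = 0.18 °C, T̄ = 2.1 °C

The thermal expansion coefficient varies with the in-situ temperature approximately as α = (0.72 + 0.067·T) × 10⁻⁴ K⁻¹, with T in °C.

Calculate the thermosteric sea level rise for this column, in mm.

Layer 1: α = (0.72 + 0.067×25)×10⁻⁴ = 2.395×10⁻⁴ K⁻¹
Layer 2: α = (0.72 + 0.067×12)×10⁻⁴ = 1.524×10⁻⁴ K⁻¹
Layer 3: α = (0.72 + 0.067×2.1)×10⁻⁴ = 0.8607×10⁻⁴ K⁻¹
0–200 m: 0.82 × 200 × 2.395×10⁻⁴ = 0.039278 m
Layer 2: 730 × 1.524×10⁻⁴ × 1.2 = 0.1335024 m
Layer 3: 0.8607×10⁻⁴ × 0.18 × 700 = 0.01084482 m
Δh = 0.039278 + 0.1335024 + 0.01084482 = 0.18362522 m ≈ 184 mm

Δh = 184 mm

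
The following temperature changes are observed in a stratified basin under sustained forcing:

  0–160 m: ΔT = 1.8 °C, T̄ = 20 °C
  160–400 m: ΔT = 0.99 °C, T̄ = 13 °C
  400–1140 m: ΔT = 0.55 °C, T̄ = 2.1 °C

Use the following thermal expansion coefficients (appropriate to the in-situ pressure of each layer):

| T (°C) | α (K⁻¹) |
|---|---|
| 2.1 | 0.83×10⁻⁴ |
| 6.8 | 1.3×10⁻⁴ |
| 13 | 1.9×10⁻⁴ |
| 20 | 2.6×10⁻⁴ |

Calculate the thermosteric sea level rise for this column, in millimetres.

Layer 1 at 20 °C → α = 2.6×10⁻⁴ K⁻¹
Layer 2 at 13 °C → α = 1.9×10⁻⁴ K⁻¹
Layer 3 at 2.1 °C → α = 0.83×10⁻⁴ K⁻¹
0–160 m: 2.6×10⁻⁴ × 1.8 × 160 = 0.07488 m
Layer 2: 240 × 0.99 × 1.9×10⁻⁴ = 0.045144 m
0.55 × 0.83×10⁻⁴ × 740 = 0.033781 m
Δh = 0.07488 + 0.045144 + 0.033781 = 0.153805 m ≈ 154 mm

Δh ≈ 154 mm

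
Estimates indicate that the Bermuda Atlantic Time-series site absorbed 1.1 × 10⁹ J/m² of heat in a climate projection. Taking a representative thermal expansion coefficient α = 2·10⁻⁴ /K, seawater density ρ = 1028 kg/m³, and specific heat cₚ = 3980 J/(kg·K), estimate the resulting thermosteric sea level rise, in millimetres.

53.8 mm of thermosteric rise

Δh = αQ/(ρcₚ) = 2×10⁻⁴ × 1.1×10⁹ / (1028 × 3980) ≈ 0.053771 m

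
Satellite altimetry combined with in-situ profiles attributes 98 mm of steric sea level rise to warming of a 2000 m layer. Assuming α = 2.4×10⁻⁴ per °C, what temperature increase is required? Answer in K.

about 0.204 K

ΔT = Δh/(αH) = 0.098 / (2.4×10⁻⁴ × 2000) ≈ 0.2042 K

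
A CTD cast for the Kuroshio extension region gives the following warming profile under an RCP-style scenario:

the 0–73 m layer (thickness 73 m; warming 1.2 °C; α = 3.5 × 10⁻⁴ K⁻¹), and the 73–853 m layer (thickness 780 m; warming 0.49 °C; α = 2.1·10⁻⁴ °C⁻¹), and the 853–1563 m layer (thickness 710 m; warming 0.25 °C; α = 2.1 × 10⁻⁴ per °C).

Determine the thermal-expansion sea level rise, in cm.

Δh = 14.8 cm

Layer 1: 3.5×10⁻⁴ × 1.2 × 73 = 0.03066 m
Layer 2: 2.1×10⁻⁴ × 0.49 × 780 = 0.080262 m
Layer 3: 2.1×10⁻⁴ × 0.25 × 710 = 0.037275 m
Δh = 0.03066 + 0.080262 + 0.037275 = 0.148197 m ≈ 14.8 cm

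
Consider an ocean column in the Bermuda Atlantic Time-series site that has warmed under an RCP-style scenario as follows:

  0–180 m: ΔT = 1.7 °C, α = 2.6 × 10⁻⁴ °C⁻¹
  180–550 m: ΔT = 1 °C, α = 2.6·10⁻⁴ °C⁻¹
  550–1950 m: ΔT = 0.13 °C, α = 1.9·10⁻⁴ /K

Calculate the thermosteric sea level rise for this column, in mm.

0–180 m: 1.7 × 180 × 2.6×10⁻⁴ = 0.07956 m
370 × 2.6×10⁻⁴ × 1 = 0.09620 m
Layer 3: 0.13 × 1400 × 1.9×10⁻⁴ = 0.03458 m
Δh = 0.07956 + 0.09620 + 0.03458 = 0.21034 m

210 mm of thermosteric rise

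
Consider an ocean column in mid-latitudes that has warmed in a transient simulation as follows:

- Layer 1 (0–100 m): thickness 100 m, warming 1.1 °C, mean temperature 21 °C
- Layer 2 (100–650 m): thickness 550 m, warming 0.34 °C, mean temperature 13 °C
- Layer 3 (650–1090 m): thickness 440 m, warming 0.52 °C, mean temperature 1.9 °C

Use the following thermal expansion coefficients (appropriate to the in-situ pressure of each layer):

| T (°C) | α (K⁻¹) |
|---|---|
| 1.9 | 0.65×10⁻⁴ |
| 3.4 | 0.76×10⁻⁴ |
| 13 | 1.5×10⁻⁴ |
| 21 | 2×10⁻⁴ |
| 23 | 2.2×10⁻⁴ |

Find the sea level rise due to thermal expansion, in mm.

Layer 1 at 21 °C → α = 2×10⁻⁴ K⁻¹
Layer 2 at 13 °C → α = 1.5×10⁻⁴ K⁻¹
Layer 3 at 1.9 °C → α = 0.65×10⁻⁴ K⁻¹
2×10⁻⁴ × 100 × 1.1 = 0.02200 m
Layer 2: 1.5×10⁻⁴ × 0.34 × 550 = 0.02805 m
440 × 0.52 × 0.65×10⁻⁴ = 0.014872 m
Δh = 0.02200 + 0.02805 + 0.014872 = 0.064922 m

Δh ≈ 65 mm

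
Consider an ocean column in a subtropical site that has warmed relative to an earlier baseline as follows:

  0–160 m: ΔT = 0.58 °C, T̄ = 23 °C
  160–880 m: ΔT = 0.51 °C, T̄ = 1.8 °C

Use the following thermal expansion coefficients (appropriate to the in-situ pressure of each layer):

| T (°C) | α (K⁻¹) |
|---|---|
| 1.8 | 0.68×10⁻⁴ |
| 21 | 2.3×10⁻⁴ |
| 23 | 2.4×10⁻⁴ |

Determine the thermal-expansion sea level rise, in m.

Layer 1 at 23 °C → α = 2.4×10⁻⁴ K⁻¹
Layer 2 at 1.8 °C → α = 0.68×10⁻⁴ K⁻¹
0.58 × 2.4×10⁻⁴ × 160 = 0.022272 m
720 × 0.51 × 0.68×10⁻⁴ = 0.0249696 m
Δh = 0.022272 + 0.0249696 = 0.0472416 m ≈ 0.0472 m

0.0472 m of thermosteric rise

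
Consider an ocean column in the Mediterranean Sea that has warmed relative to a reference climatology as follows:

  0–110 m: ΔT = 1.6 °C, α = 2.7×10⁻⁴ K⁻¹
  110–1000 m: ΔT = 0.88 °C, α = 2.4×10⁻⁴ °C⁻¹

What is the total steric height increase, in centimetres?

1.6 × 2.7×10⁻⁴ × 110 = 0.04752 m
Layer 2: 2.4×10⁻⁴ × 890 × 0.88 = 0.187968 m
Δh = 0.04752 + 0.187968 = 0.235488 m ≈ 23.5 cm

Δh ≈ 23.5 cm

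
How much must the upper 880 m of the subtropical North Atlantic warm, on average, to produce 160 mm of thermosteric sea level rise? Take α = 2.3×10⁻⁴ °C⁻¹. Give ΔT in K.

ΔT = Δh/(αH) = 0.16 / (2.3×10⁻⁴ × 880) ≈ 0.7905 K

0.791 K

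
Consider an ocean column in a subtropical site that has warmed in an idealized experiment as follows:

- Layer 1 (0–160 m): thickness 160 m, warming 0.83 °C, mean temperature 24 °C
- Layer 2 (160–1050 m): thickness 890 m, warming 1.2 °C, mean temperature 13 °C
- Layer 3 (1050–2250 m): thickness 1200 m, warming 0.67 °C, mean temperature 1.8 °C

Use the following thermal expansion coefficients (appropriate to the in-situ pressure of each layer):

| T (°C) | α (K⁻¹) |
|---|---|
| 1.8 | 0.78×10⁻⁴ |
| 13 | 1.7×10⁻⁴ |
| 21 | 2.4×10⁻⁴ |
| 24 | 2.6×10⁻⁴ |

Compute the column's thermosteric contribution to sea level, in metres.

Layer 1 at 24 °C → α = 2.6×10⁻⁴ K⁻¹
Layer 2 at 13 °C → α = 1.7×10⁻⁴ K⁻¹
Layer 3 at 1.8 °C → α = 0.78×10⁻⁴ K⁻¹
0.83 × 2.6×10⁻⁴ × 160 = 0.034528 m
160–1050 m: 1.7×10⁻⁴ × 890 × 1.2 = 0.18156 m
1200 × 0.67 × 0.78×10⁻⁴ = 0.062712 m
Δh = 0.034528 + 0.18156 + 0.062712 = 0.27880 m

0.279 m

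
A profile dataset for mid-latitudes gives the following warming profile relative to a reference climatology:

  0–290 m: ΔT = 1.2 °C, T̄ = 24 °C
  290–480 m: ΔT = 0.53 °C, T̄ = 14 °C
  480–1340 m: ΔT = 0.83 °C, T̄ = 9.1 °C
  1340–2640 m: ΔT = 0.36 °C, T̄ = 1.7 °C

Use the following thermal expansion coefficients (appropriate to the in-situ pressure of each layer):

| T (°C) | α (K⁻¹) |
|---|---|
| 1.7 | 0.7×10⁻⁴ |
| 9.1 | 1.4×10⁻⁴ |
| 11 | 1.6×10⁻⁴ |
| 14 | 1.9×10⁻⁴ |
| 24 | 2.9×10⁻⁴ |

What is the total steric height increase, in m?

Layer 1 at 24 °C → α = 2.9×10⁻⁴ K⁻¹
Layer 2 at 14 °C → α = 1.9×10⁻⁴ K⁻¹
Layer 3 at 9.1 °C → α = 1.4×10⁻⁴ K⁻¹
Layer 4 at 1.7 °C → α = 0.7×10⁻⁴ K⁻¹
2.9×10⁻⁴ × 1.2 × 290 = 0.10092 m
Layer 2: 0.53 × 190 × 1.9×10⁻⁴ = 0.019133 m
480–1340 m: 860 × 1.4×10⁻⁴ × 0.83 = 0.099932 m
1300 × 0.36 × 0.7×10⁻⁴ = 0.03276 m
Δh = 0.10092 + 0.019133 + 0.099932 + 0.03276 = 0.252745 m

Δh ≈ 0.253 m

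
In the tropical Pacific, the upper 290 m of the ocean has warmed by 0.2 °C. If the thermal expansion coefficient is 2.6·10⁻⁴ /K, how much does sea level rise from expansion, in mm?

Δh = αΔT·H = 2.6×10⁻⁴ × 0.2 × 290 = 0.01508 m

about 15.1 mm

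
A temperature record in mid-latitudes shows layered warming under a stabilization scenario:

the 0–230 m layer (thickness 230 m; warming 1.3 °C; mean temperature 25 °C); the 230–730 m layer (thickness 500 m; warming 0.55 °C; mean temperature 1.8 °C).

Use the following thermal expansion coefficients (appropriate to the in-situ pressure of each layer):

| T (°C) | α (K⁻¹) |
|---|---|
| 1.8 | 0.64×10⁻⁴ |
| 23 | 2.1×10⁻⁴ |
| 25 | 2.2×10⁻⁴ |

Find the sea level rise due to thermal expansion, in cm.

about 8.3 cm

Layer 1 at 25 °C → α = 2.2×10⁻⁴ K⁻¹
Layer 2 at 1.8 °C → α = 0.64×10⁻⁴ K⁻¹
1.3 × 230 × 2.2×10⁻⁴ = 0.06578 m
Layer 2: 0.55 × 500 × 0.64×10⁻⁴ = 0.01760 m
Δh = 0.06578 + 0.01760 = 0.08338 m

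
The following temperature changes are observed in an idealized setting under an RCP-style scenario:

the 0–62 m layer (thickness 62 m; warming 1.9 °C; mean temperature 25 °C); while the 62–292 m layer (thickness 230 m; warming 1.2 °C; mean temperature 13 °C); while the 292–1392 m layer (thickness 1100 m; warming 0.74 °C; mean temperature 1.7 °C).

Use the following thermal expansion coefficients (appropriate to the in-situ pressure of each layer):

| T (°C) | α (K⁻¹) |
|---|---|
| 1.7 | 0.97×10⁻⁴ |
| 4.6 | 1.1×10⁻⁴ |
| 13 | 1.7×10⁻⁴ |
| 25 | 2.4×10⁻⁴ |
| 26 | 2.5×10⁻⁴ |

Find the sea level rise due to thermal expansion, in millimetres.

Layer 1 at 25 °C → α = 2.4×10⁻⁴ K⁻¹
Layer 2 at 13 °C → α = 1.7×10⁻⁴ K⁻¹
Layer 3 at 1.7 °C → α = 0.97×10⁻⁴ K⁻¹
0–62 m: 2.4×10⁻⁴ × 62 × 1.9 = 0.028272 m
1.2 × 230 × 1.7×10⁻⁴ = 0.04692 m
Layer 3: 1100 × 0.97×10⁻⁴ × 0.74 = 0.078958 m
Δh = 0.028272 + 0.04692 + 0.078958 = 0.15415 m ≈ 154 mm

154 mm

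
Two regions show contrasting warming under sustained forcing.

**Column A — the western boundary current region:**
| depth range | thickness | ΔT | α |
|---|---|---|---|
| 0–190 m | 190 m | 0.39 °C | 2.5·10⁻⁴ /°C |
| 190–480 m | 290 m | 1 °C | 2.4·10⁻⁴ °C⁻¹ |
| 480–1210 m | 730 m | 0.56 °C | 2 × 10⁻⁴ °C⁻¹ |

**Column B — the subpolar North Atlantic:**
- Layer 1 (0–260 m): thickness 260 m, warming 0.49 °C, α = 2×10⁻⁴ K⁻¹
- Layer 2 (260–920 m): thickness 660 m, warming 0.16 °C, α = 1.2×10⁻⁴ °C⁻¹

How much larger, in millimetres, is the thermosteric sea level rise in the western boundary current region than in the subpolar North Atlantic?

132 mm

A Layer 1: 2.5×10⁻⁴ × 0.39 × 190 = 0.018525 m
A Layer 2: 1 × 2.4×10⁻⁴ × 290 = 0.06960 m
A Layer 3: 730 × 0.56 × 2×10⁻⁴ = 0.08176 m
A total: 0.169885 m
B Layer 1: 0.49 × 2×10⁻⁴ × 260 = 0.02548 m
B 1.2×10⁻⁴ × 660 × 0.16 = 0.012672 m
B total: 0.038152 m
Difference: 0.169885 − 0.038152 = 0.131733 m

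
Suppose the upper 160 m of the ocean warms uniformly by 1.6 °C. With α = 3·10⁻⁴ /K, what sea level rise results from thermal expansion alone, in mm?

76.8 mm of thermosteric rise

Δh = αΔT·H = 3×10⁻⁴ × 1.6 × 160 = 0.07680 m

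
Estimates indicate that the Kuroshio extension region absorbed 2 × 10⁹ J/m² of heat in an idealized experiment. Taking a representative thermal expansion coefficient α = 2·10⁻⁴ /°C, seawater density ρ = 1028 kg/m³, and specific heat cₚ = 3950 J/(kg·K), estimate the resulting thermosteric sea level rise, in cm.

Δh = 9.85 cm

Δh = αQ/(ρcₚ) = 2×10⁻⁴ × 2×10⁹ / (1028 × 3950) ≈ 0.098508 m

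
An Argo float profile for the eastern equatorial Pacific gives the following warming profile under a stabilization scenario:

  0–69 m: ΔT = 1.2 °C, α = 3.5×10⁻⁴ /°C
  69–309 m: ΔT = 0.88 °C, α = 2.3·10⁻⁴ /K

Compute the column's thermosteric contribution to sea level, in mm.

0–69 m: 3.5×10⁻⁴ × 69 × 1.2 = 0.02898 m
2.3×10⁻⁴ × 0.88 × 240 = 0.048576 m
Δh = 0.02898 + 0.048576 = 0.077556 m

about 78 mm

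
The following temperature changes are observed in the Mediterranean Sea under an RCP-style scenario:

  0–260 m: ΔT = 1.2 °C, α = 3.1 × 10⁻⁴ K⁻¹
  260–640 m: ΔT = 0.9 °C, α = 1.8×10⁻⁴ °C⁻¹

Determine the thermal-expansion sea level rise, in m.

Layer 1: 260 × 1.2 × 3.1×10⁻⁴ = 0.09672 m
260–640 m: 1.8×10⁻⁴ × 380 × 0.9 = 0.06156 m
Δh = 0.09672 + 0.06156 = 0.15828 m ≈ 0.158 m

about 0.158 m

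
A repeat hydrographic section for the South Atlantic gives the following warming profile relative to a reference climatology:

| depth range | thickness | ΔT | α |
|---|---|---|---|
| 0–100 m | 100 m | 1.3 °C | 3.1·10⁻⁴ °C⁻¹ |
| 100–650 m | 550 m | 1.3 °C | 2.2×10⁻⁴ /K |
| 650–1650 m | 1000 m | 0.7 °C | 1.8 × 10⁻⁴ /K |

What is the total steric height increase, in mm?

Δh ≈ 324 mm

Layer 1: 1.3 × 3.1×10⁻⁴ × 100 = 0.04030 m
100–650 m: 2.2×10⁻⁴ × 550 × 1.3 = 0.15730 m
650–1650 m: 1.8×10⁻⁴ × 0.7 × 1000 = 0.12600 m
Δh = 0.04030 + 0.15730 + 0.12600 = 0.32360 m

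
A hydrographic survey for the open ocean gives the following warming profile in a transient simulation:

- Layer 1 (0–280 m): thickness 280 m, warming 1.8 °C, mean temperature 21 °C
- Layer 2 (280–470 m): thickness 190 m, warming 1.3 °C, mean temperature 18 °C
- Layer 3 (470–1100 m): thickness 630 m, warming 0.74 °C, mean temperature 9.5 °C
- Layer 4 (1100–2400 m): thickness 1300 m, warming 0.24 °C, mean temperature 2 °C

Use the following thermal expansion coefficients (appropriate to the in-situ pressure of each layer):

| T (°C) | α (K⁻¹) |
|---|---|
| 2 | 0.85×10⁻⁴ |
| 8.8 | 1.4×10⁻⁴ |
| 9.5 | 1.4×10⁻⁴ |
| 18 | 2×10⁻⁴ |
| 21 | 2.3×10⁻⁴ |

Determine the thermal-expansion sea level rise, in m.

Layer 1 at 21 °C → α = 2.3×10⁻⁴ K⁻¹
Layer 2 at 18 °C → α = 2×10⁻⁴ K⁻¹
Layer 3 at 9.5 °C → α = 1.4×10⁻⁴ K⁻¹
Layer 4 at 2 °C → α = 0.85×10⁻⁴ K⁻¹
Layer 1: 2.3×10⁻⁴ × 1.8 × 280 = 0.11592 m
Layer 2: 190 × 2×10⁻⁴ × 1.3 = 0.04940 m
470–1100 m: 0.74 × 1.4×10⁻⁴ × 630 = 0.065268 m
Layer 4: 0.85×10⁻⁴ × 1300 × 0.24 = 0.02652 m
Δh = 0.11592 + 0.04940 + 0.065268 + 0.02652 = 0.257108 m

0.257 m of thermosteric rise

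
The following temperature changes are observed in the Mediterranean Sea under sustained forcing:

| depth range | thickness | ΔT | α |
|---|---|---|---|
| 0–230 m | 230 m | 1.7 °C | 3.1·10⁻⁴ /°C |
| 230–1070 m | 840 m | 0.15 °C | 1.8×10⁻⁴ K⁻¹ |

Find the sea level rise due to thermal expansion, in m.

about 0.144 m

Layer 1: 1.7 × 230 × 3.1×10⁻⁴ = 0.12121 m
230–1070 m: 0.15 × 1.8×10⁻⁴ × 840 = 0.02268 m
Δh = 0.12121 + 0.02268 = 0.14389 m ≈ 0.144 m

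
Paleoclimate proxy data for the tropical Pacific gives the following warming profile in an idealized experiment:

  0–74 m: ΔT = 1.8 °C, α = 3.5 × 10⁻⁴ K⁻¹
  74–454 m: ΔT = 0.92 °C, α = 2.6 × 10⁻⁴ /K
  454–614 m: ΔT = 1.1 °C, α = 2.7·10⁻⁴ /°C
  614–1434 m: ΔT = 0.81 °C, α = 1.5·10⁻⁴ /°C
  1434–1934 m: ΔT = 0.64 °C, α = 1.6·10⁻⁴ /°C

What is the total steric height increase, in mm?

Δh ≈ 336 mm

Layer 1: 3.5×10⁻⁴ × 1.8 × 74 = 0.04662 m
Layer 2: 380 × 2.6×10⁻⁴ × 0.92 = 0.090896 m
1.1 × 160 × 2.7×10⁻⁴ = 0.04752 m
Layer 4: 820 × 1.5×10⁻⁴ × 0.81 = 0.09963 m
1434–1934 m: 0.64 × 1.6×10⁻⁴ × 500 = 0.05120 m
Δh = 0.04662 + 0.090896 + 0.04752 + 0.09963 + 0.05120 = 0.335866 m ≈ 336 mm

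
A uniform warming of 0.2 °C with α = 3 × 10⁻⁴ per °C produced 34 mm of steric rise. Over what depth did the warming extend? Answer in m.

H = Δh/(αΔT) = 0.034 / (3×10⁻⁴ × 0.2) ≈ 566.7 m

567 m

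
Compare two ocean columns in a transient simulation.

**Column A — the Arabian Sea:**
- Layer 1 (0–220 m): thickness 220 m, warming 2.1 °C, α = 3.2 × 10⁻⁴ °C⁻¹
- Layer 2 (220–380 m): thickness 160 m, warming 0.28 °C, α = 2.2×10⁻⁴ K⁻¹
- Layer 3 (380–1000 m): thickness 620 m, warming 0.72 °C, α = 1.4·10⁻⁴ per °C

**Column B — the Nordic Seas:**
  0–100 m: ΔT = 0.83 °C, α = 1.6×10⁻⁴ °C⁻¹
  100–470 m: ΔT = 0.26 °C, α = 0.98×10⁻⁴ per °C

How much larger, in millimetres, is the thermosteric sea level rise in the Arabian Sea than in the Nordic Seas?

Δh_A − Δh_B ≈ 197 mm

A 2.1 × 3.2×10⁻⁴ × 220 = 0.14784 m
A Layer 2: 0.28 × 160 × 2.2×10⁻⁴ = 0.009856 m
A Layer 3: 620 × 0.72 × 1.4×10⁻⁴ = 0.062496 m
A total: 0.220192 m
B 100 × 0.83 × 1.6×10⁻⁴ = 0.01328 m
B 100–470 m: 0.98×10⁻⁴ × 0.26 × 370 = 0.0094276 m
B total: 0.0227076 m
Difference: 0.220192 − 0.0227076 = 0.1974844 m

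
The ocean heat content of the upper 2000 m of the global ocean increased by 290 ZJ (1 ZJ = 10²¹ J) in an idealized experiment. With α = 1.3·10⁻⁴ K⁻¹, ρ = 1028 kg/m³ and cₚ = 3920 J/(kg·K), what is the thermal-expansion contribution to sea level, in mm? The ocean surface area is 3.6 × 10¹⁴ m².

26.0 mm of thermosteric rise

Per unit area: Q = 290×10²¹ / (3.6×10¹⁴) ≈ 8.056×10⁸ J/m²
Δh = αQ/(ρcₚ) = 1.3×10⁻⁴ × 8.056×10⁸ / (1028 × 3920) ≈ 0.025989 m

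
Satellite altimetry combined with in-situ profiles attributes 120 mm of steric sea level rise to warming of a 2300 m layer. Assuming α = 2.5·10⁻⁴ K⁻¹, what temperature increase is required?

ΔT = Δh/(αH) = 0.12 / (2.5×10⁻⁴ × 2300) ≈ 0.2087 °C

ΔT ≈ 0.21 °C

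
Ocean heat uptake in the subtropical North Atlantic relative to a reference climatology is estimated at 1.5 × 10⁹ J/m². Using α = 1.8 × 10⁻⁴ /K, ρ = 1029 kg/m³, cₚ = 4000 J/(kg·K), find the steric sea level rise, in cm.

about 6.56 cm

Δh = αQ/(ρcₚ) = 1.8×10⁻⁴ × 1.5×10⁹ / (1029 × 4000) ≈ 0.065598 m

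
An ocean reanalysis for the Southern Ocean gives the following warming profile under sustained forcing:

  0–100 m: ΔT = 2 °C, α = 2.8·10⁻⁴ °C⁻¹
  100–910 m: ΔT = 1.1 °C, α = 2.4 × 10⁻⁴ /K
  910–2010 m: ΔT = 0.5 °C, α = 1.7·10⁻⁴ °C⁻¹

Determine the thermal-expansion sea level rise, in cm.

Layer 1: 100 × 2 × 2.8×10⁻⁴ = 0.05600 m
100–910 m: 1.1 × 810 × 2.4×10⁻⁴ = 0.21384 m
Layer 3: 1100 × 0.5 × 1.7×10⁻⁴ = 0.09350 m
Δh = 0.05600 + 0.21384 + 0.09350 = 0.36334 m ≈ 36.3 cm

Δh = 36.3 cm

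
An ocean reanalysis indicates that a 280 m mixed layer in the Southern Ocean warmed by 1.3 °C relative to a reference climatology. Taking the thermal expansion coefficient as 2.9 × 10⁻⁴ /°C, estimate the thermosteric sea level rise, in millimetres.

about 110 mm

Δh = αΔT·H = 2.9×10⁻⁴ × 1.3 × 280 = 0.10556 m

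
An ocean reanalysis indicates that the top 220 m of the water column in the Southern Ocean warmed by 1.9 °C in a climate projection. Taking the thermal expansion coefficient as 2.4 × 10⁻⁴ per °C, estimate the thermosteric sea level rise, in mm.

about 100 mm

Δh = αΔT·H = 2.4×10⁻⁴ × 1.9 × 220 = 0.10032 m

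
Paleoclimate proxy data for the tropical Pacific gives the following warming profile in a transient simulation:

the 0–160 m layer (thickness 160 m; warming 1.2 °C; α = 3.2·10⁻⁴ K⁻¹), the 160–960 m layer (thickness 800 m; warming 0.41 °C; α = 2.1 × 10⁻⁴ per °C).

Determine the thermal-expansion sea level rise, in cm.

Δh = 13.0 cm

Layer 1: 3.2×10⁻⁴ × 1.2 × 160 = 0.06144 m
800 × 2.1×10⁻⁴ × 0.41 = 0.06888 m
Δh = 0.06144 + 0.06888 = 0.13032 m ≈ 13.0 cm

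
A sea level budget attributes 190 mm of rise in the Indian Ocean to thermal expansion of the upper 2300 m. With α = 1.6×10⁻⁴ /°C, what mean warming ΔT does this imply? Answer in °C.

ΔT = Δh/(αH) = 0.19 / (1.6×10⁻⁴ × 2300) ≈ 0.5163 °C

0.516 °C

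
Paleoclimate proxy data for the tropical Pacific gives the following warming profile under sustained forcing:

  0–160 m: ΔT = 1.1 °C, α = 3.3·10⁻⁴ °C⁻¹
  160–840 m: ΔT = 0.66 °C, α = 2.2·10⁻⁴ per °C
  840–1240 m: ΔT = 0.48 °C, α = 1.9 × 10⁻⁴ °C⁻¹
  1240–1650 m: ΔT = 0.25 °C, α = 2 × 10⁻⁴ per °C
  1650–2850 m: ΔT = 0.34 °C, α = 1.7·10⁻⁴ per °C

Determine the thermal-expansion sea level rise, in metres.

1.1 × 3.3×10⁻⁴ × 160 = 0.05808 m
Layer 2: 680 × 0.66 × 2.2×10⁻⁴ = 0.098736 m
840–1240 m: 400 × 0.48 × 1.9×10⁻⁴ = 0.03648 m
0.25 × 2×10⁻⁴ × 410 = 0.02050 m
1200 × 0.34 × 1.7×10⁻⁴ = 0.06936 m
Δh = 0.05808 + 0.098736 + 0.03648 + 0.02050 + 0.06936 = 0.283156 m

Δh ≈ 0.283 m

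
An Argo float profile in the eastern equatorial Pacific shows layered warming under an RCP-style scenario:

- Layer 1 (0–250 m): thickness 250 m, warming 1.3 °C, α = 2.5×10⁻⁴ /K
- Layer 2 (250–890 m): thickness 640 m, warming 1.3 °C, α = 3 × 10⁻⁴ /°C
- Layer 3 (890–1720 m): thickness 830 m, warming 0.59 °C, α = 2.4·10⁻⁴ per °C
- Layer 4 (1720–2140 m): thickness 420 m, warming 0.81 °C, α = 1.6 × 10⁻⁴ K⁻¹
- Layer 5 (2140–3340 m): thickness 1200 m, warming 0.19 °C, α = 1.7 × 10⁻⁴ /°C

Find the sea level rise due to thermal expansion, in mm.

Δh ≈ 542 mm

250 × 2.5×10⁻⁴ × 1.3 = 0.08125 m
Layer 2: 1.3 × 3×10⁻⁴ × 640 = 0.24960 m
890–1720 m: 2.4×10⁻⁴ × 0.59 × 830 = 0.117528 m
Layer 4: 1.6×10⁻⁴ × 420 × 0.81 = 0.054432 m
1.7×10⁻⁴ × 1200 × 0.19 = 0.03876 m
Δh = 0.08125 + 0.24960 + 0.117528 + 0.054432 + 0.03876 = 0.54157 m ≈ 542 mm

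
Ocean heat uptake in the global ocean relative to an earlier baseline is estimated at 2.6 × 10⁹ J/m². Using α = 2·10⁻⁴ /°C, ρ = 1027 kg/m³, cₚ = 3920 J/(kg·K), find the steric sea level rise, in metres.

Δh = αQ/(ρcₚ) = 2×10⁻⁴ × 2.6×10⁹ / (1027 × 3920) ≈ 0.12917 m

about 0.129 m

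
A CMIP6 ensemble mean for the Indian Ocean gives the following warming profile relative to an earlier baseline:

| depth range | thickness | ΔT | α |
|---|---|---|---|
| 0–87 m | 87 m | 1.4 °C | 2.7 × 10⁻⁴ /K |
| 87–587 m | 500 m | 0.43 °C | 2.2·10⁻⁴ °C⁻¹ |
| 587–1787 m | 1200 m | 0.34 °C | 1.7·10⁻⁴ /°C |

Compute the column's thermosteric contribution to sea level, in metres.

1.4 × 2.7×10⁻⁴ × 87 = 0.032886 m
87–587 m: 2.2×10⁻⁴ × 500 × 0.43 = 0.04730 m
0.34 × 1200 × 1.7×10⁻⁴ = 0.06936 m
Δh = 0.032886 + 0.04730 + 0.06936 = 0.149546 m

about 0.150 m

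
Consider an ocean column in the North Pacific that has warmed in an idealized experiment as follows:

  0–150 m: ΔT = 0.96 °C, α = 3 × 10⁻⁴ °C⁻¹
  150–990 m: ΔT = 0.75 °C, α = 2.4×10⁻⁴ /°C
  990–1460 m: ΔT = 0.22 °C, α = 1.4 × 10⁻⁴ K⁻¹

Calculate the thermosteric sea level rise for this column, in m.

Δh ≈ 0.21 m

Layer 1: 0.96 × 3×10⁻⁴ × 150 = 0.04320 m
Layer 2: 2.4×10⁻⁴ × 0.75 × 840 = 0.15120 m
990–1460 m: 1.4×10⁻⁴ × 0.22 × 470 = 0.014476 m
Δh = 0.04320 + 0.15120 + 0.014476 = 0.208876 m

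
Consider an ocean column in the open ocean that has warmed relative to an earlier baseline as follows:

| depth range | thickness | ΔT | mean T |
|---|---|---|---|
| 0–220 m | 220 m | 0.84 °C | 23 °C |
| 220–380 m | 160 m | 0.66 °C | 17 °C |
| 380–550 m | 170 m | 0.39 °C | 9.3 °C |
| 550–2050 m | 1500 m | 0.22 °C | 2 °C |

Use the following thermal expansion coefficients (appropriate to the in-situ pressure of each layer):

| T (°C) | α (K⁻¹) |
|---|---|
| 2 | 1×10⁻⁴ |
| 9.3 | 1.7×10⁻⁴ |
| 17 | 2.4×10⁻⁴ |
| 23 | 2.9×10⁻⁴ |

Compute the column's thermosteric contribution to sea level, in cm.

Δh = 12.3 cm

Layer 1 at 23 °C → α = 2.9×10⁻⁴ K⁻¹
Layer 2 at 17 °C → α = 2.4×10⁻⁴ K⁻¹
Layer 3 at 9.3 °C → α = 1.7×10⁻⁴ K⁻¹
Layer 4 at 2 °C → α = 1×10⁻⁴ K⁻¹
220 × 0.84 × 2.9×10⁻⁴ = 0.053592 m
220–380 m: 0.66 × 2.4×10⁻⁴ × 160 = 0.025344 m
380–550 m: 170 × 1.7×10⁻⁴ × 0.39 = 0.011271 m
550–2050 m: 0.22 × 1×10⁻⁴ × 1500 = 0.03300 m
Δh = 0.053592 + 0.025344 + 0.011271 + 0.03300 = 0.123207 m ≈ 12.3 cm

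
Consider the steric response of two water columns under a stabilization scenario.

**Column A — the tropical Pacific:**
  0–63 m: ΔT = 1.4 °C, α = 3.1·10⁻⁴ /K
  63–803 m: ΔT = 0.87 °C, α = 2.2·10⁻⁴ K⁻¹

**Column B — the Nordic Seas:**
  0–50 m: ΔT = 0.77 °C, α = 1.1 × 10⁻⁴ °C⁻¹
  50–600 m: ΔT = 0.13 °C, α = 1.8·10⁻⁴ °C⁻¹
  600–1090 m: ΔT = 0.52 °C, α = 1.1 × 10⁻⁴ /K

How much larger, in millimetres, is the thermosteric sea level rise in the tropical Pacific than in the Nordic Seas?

120 mm

A Layer 1: 63 × 3.1×10⁻⁴ × 1.4 = 0.027342 m
A 63–803 m: 2.2×10⁻⁴ × 740 × 0.87 = 0.141636 m
A total: 0.168978 m
B Layer 1: 50 × 0.77 × 1.1×10⁻⁴ = 0.004235 m
B 50–600 m: 0.13 × 1.8×10⁻⁴ × 550 = 0.01287 m
B Layer 3: 1.1×10⁻⁴ × 490 × 0.52 = 0.028028 m
B total: 0.045133 m
Difference: 0.168978 − 0.045133 = 0.123845 m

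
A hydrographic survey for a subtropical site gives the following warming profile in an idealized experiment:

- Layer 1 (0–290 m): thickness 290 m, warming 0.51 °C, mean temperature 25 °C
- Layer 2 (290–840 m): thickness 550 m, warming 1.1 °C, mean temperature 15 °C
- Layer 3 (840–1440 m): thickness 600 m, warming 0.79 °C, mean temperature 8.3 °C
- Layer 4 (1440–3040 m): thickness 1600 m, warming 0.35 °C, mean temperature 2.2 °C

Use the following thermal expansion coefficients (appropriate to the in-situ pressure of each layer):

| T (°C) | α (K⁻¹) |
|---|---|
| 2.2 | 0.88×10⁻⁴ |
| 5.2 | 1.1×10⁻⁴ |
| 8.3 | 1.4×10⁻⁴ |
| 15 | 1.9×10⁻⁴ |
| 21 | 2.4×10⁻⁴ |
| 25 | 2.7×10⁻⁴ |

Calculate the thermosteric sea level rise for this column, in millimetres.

270 mm of thermosteric rise

Layer 1 at 25 °C → α = 2.7×10⁻⁴ K⁻¹
Layer 2 at 15 °C → α = 1.9×10⁻⁴ K⁻¹
Layer 3 at 8.3 °C → α = 1.4×10⁻⁴ K⁻¹
Layer 4 at 2.2 °C → α = 0.88×10⁻⁴ K⁻¹
0–290 m: 290 × 0.51 × 2.7×10⁻⁴ = 0.039933 m
Layer 2: 550 × 1.9×10⁻⁴ × 1.1 = 0.11495 m
0.79 × 1.4×10⁻⁴ × 600 = 0.06636 m
1440–3040 m: 0.88×10⁻⁴ × 1600 × 0.35 = 0.04928 m
Δh = 0.039933 + 0.11495 + 0.06636 + 0.04928 = 0.270523 m ≈ 270 mm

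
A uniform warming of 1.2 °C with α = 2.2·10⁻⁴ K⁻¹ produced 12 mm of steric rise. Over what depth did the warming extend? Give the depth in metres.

H = Δh/(αΔT) = 0.012 / (2.2×10⁻⁴ × 1.2) ≈ 45.45 m

H ≈ 45 m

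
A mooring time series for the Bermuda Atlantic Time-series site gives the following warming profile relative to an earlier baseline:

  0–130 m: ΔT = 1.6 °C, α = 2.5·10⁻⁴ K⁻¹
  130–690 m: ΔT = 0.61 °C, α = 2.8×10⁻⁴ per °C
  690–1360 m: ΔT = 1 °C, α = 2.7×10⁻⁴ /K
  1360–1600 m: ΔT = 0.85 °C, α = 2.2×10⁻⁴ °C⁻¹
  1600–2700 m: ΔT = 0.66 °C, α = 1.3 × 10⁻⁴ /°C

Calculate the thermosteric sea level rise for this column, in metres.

1.6 × 2.5×10⁻⁴ × 130 = 0.05200 m
560 × 2.8×10⁻⁴ × 0.61 = 0.095648 m
Layer 3: 1 × 670 × 2.7×10⁻⁴ = 0.18090 m
2.2×10⁻⁴ × 240 × 0.85 = 0.04488 m
1100 × 1.3×10⁻⁴ × 0.66 = 0.09438 m
Δh = 0.05200 + 0.095648 + 0.18090 + 0.04488 + 0.09438 = 0.467808 m

0.468 m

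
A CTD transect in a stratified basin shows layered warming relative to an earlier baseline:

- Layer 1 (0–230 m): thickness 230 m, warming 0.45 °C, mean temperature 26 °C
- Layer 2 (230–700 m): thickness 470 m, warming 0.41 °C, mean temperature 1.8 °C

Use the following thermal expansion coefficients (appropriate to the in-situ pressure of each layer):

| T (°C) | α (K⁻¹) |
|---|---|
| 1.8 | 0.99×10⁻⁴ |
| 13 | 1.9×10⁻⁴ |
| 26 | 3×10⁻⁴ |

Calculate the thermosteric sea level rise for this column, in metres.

Layer 1 at 26 °C → α = 3×10⁻⁴ K⁻¹
Layer 2 at 1.8 °C → α = 0.99×10⁻⁴ K⁻¹
Layer 1: 0.45 × 3×10⁻⁴ × 230 = 0.03105 m
Layer 2: 0.41 × 470 × 0.99×10⁻⁴ = 0.0190773 m
Δh = 0.03105 + 0.0190773 = 0.0501273 m

0.0501 m of thermosteric rise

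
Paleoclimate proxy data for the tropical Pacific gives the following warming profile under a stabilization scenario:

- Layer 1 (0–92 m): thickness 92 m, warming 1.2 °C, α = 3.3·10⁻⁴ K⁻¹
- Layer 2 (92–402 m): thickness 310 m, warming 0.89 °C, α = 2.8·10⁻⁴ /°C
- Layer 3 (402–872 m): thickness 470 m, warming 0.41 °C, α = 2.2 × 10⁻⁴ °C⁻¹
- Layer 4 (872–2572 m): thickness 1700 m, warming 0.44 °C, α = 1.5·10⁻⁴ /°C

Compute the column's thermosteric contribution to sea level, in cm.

1.2 × 3.3×10⁻⁴ × 92 = 0.036432 m
310 × 0.89 × 2.8×10⁻⁴ = 0.077252 m
2.2×10⁻⁴ × 470 × 0.41 = 0.042394 m
Layer 4: 1700 × 1.5×10⁻⁴ × 0.44 = 0.11220 m
Δh = 0.036432 + 0.077252 + 0.042394 + 0.11220 = 0.268278 m

27 cm of thermosteric rise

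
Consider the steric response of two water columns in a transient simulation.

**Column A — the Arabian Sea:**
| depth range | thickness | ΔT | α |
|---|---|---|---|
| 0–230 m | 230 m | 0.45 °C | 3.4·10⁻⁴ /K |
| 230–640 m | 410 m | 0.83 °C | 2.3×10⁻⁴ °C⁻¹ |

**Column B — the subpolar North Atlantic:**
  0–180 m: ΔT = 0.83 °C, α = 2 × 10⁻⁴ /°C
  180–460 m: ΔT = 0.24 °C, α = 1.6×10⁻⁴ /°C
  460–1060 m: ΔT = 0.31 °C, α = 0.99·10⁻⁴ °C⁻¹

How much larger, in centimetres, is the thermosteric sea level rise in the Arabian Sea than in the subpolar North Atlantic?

A 0–230 m: 3.4×10⁻⁴ × 230 × 0.45 = 0.03519 m
A 410 × 0.83 × 2.3×10⁻⁴ = 0.078269 m
A total: 0.113459 m
B Layer 1: 0.83 × 180 × 2×10⁻⁴ = 0.02988 m
B Layer 2: 280 × 0.24 × 1.6×10⁻⁴ = 0.010752 m
B 0.99×10⁻⁴ × 600 × 0.31 = 0.018414 m
B total: 0.059046 m
Difference: 0.113459 − 0.059046 = 0.054413 m

5.44 cm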